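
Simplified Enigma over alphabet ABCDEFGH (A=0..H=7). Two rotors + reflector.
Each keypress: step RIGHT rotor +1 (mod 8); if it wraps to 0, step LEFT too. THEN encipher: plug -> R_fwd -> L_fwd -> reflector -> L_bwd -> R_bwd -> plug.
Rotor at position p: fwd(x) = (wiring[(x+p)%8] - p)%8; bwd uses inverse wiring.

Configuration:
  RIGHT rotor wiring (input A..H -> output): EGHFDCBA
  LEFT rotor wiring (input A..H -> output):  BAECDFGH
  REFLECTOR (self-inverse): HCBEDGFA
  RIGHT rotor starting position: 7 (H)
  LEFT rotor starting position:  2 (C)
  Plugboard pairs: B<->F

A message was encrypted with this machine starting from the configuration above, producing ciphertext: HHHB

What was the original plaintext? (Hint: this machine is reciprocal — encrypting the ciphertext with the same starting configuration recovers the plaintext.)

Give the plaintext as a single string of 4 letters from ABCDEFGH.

Answer: GCFF

Derivation:
Char 1 ('H'): step: R->0, L->3 (L advanced); H->plug->H->R->A->L->H->refl->A->L'->B->R'->G->plug->G
Char 2 ('H'): step: R->1, L=3; H->plug->H->R->D->L->D->refl->E->L'->E->R'->C->plug->C
Char 3 ('H'): step: R->2, L=3; H->plug->H->R->E->L->E->refl->D->L'->D->R'->B->plug->F
Char 4 ('B'): step: R->3, L=3; B->plug->F->R->B->L->A->refl->H->L'->A->R'->B->plug->F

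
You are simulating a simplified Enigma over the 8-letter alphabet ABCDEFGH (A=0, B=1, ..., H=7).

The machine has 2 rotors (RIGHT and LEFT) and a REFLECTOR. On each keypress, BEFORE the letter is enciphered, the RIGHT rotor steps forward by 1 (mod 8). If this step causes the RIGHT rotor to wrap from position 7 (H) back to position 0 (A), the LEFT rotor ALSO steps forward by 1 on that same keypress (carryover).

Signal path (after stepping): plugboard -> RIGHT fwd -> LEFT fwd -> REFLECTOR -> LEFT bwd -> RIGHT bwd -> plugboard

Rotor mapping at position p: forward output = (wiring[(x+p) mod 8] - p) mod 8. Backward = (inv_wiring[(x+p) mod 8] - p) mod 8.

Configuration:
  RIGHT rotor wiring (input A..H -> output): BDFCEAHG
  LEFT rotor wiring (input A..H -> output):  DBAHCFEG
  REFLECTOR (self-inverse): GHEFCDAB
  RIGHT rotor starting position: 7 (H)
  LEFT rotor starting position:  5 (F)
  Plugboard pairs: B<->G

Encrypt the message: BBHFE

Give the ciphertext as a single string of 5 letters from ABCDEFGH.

Answer: CEGDF

Derivation:
Char 1 ('B'): step: R->0, L->6 (L advanced); B->plug->G->R->H->L->H->refl->B->L'->F->R'->C->plug->C
Char 2 ('B'): step: R->1, L=6; B->plug->G->R->F->L->B->refl->H->L'->H->R'->E->plug->E
Char 3 ('H'): step: R->2, L=6; H->plug->H->R->B->L->A->refl->G->L'->A->R'->B->plug->G
Char 4 ('F'): step: R->3, L=6; F->plug->F->R->G->L->E->refl->C->L'->E->R'->D->plug->D
Char 5 ('E'): step: R->4, L=6; E->plug->E->R->F->L->B->refl->H->L'->H->R'->F->plug->F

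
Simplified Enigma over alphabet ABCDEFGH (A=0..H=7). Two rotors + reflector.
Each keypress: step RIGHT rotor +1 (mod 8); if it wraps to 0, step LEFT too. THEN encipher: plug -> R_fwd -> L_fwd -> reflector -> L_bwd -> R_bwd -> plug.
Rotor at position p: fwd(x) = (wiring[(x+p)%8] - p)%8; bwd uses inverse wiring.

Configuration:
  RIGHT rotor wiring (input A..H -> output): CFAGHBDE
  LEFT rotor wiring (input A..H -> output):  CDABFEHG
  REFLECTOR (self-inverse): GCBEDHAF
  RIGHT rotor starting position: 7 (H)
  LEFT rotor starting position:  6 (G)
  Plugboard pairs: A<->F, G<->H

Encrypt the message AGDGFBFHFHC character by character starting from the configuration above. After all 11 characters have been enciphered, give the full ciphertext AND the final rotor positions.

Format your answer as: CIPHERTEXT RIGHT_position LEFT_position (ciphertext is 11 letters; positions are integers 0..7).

Char 1 ('A'): step: R->0, L->7 (L advanced); A->plug->F->R->B->L->D->refl->E->L'->C->R'->A->plug->F
Char 2 ('G'): step: R->1, L=7; G->plug->H->R->B->L->D->refl->E->L'->C->R'->F->plug->A
Char 3 ('D'): step: R->2, L=7; D->plug->D->R->H->L->A->refl->G->L'->F->R'->C->plug->C
Char 4 ('G'): step: R->3, L=7; G->plug->H->R->F->L->G->refl->A->L'->H->R'->F->plug->A
Char 5 ('F'): step: R->4, L=7; F->plug->A->R->D->L->B->refl->C->L'->E->R'->G->plug->H
Char 6 ('B'): step: R->5, L=7; B->plug->B->R->G->L->F->refl->H->L'->A->R'->E->plug->E
Char 7 ('F'): step: R->6, L=7; F->plug->A->R->F->L->G->refl->A->L'->H->R'->D->plug->D
Char 8 ('H'): step: R->7, L=7; H->plug->G->R->C->L->E->refl->D->L'->B->R'->D->plug->D
Char 9 ('F'): step: R->0, L->0 (L advanced); F->plug->A->R->C->L->A->refl->G->L'->H->R'->E->plug->E
Char 10 ('H'): step: R->1, L=0; H->plug->G->R->D->L->B->refl->C->L'->A->R'->E->plug->E
Char 11 ('C'): step: R->2, L=0; C->plug->C->R->F->L->E->refl->D->L'->B->R'->E->plug->E
Final: ciphertext=FACAHEDDEEE, RIGHT=2, LEFT=0

Answer: FACAHEDDEEE 2 0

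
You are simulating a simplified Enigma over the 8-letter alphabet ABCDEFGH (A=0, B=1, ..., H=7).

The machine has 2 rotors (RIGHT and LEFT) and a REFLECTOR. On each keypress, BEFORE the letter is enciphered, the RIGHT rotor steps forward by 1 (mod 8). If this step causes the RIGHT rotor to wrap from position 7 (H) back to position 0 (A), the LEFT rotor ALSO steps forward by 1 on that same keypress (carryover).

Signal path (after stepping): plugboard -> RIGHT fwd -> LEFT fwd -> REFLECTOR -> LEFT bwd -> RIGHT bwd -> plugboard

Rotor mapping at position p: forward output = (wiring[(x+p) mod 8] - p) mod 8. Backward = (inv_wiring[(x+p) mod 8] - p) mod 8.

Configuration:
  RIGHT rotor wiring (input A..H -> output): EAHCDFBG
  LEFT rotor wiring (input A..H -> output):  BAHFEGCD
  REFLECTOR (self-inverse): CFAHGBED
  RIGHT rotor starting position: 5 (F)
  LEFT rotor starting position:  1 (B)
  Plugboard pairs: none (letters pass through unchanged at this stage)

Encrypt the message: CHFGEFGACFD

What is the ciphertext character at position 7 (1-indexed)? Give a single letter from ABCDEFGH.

Char 1 ('C'): step: R->6, L=1; C->plug->C->R->G->L->C->refl->A->L'->H->R'->H->plug->H
Char 2 ('H'): step: R->7, L=1; H->plug->H->R->C->L->E->refl->G->L'->B->R'->C->plug->C
Char 3 ('F'): step: R->0, L->2 (L advanced); F->plug->F->R->F->L->B->refl->F->L'->A->R'->B->plug->B
Char 4 ('G'): step: R->1, L=2; G->plug->G->R->F->L->B->refl->F->L'->A->R'->F->plug->F
Char 5 ('E'): step: R->2, L=2; E->plug->E->R->H->L->G->refl->E->L'->D->R'->D->plug->D
Char 6 ('F'): step: R->3, L=2; F->plug->F->R->B->L->D->refl->H->L'->G->R'->D->plug->D
Char 7 ('G'): step: R->4, L=2; G->plug->G->R->D->L->E->refl->G->L'->H->R'->A->plug->A

A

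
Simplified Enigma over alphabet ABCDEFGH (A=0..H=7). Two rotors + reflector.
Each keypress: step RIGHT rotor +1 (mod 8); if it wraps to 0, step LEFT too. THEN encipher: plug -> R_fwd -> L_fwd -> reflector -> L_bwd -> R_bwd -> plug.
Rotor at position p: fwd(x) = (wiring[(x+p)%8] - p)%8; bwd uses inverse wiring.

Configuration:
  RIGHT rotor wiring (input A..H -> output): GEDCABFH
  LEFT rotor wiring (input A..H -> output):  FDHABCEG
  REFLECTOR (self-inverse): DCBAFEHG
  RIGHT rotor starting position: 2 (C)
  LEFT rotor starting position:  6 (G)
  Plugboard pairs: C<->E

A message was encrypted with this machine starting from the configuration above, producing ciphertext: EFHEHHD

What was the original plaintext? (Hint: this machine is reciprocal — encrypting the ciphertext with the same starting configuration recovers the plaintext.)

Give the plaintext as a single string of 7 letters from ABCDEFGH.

Answer: GCCGFDB

Derivation:
Char 1 ('E'): step: R->3, L=6; E->plug->C->R->G->L->D->refl->A->L'->B->R'->G->plug->G
Char 2 ('F'): step: R->4, L=6; F->plug->F->R->A->L->G->refl->H->L'->C->R'->E->plug->C
Char 3 ('H'): step: R->5, L=6; H->plug->H->R->D->L->F->refl->E->L'->H->R'->E->plug->C
Char 4 ('E'): step: R->6, L=6; E->plug->C->R->A->L->G->refl->H->L'->C->R'->G->plug->G
Char 5 ('H'): step: R->7, L=6; H->plug->H->R->G->L->D->refl->A->L'->B->R'->F->plug->F
Char 6 ('H'): step: R->0, L->7 (L advanced); H->plug->H->R->H->L->F->refl->E->L'->C->R'->D->plug->D
Char 7 ('D'): step: R->1, L=7; D->plug->D->R->H->L->F->refl->E->L'->C->R'->B->plug->B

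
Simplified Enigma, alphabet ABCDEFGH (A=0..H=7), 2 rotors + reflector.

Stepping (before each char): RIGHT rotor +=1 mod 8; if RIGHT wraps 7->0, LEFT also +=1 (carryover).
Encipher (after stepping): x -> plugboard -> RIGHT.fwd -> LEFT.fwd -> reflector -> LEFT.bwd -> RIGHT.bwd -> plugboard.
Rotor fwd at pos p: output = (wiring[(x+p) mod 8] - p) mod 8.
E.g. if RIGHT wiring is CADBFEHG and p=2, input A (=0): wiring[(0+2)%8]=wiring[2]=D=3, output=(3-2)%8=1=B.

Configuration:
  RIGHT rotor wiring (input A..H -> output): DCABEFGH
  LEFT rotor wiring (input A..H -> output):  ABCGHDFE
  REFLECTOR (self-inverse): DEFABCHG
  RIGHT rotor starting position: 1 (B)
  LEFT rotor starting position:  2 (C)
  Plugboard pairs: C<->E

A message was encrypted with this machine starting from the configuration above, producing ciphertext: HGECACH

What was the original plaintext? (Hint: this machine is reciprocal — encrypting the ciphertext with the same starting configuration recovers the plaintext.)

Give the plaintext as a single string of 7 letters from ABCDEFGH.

Answer: CAHEDFG

Derivation:
Char 1 ('H'): step: R->2, L=2; H->plug->H->R->A->L->A->refl->D->L'->E->R'->E->plug->C
Char 2 ('G'): step: R->3, L=2; G->plug->G->R->H->L->H->refl->G->L'->G->R'->A->plug->A
Char 3 ('E'): step: R->4, L=2; E->plug->C->R->C->L->F->refl->C->L'->F->R'->H->plug->H
Char 4 ('C'): step: R->5, L=2; C->plug->E->R->F->L->C->refl->F->L'->C->R'->C->plug->E
Char 5 ('A'): step: R->6, L=2; A->plug->A->R->A->L->A->refl->D->L'->E->R'->D->plug->D
Char 6 ('C'): step: R->7, L=2; C->plug->E->R->C->L->F->refl->C->L'->F->R'->F->plug->F
Char 7 ('H'): step: R->0, L->3 (L advanced); H->plug->H->R->H->L->H->refl->G->L'->G->R'->G->plug->G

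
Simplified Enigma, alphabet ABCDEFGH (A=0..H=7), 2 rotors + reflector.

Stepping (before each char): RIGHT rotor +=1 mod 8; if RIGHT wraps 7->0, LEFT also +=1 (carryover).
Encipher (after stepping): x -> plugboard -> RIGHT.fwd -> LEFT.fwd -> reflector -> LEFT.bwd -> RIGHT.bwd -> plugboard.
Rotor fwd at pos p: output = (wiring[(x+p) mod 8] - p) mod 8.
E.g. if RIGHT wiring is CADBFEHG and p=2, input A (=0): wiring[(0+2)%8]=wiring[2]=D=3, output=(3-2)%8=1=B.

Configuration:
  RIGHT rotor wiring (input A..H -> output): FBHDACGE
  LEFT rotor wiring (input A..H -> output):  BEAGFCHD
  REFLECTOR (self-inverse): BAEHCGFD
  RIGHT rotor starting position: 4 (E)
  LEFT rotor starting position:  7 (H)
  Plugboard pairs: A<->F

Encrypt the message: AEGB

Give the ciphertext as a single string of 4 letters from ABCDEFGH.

Answer: FFHF

Derivation:
Char 1 ('A'): step: R->5, L=7; A->plug->F->R->C->L->F->refl->G->L'->F->R'->A->plug->F
Char 2 ('E'): step: R->6, L=7; E->plug->E->R->B->L->C->refl->E->L'->A->R'->A->plug->F
Char 3 ('G'): step: R->7, L=7; G->plug->G->R->D->L->B->refl->A->L'->H->R'->H->plug->H
Char 4 ('B'): step: R->0, L->0 (L advanced); B->plug->B->R->B->L->E->refl->C->L'->F->R'->A->plug->F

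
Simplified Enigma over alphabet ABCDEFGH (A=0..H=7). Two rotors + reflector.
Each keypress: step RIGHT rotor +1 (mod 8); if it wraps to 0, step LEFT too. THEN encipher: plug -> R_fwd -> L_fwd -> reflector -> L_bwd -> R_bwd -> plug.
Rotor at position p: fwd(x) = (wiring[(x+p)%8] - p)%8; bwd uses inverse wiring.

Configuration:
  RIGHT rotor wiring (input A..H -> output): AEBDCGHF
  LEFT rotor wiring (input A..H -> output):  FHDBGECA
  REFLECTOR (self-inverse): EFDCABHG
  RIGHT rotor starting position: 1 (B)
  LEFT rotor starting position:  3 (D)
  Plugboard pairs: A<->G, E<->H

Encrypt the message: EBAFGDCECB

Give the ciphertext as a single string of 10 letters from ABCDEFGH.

Answer: DEDBFHDAHD

Derivation:
Char 1 ('E'): step: R->2, L=3; E->plug->H->R->C->L->B->refl->F->L'->E->R'->D->plug->D
Char 2 ('B'): step: R->3, L=3; B->plug->B->R->H->L->A->refl->E->L'->G->R'->H->plug->E
Char 3 ('A'): step: R->4, L=3; A->plug->G->R->F->L->C->refl->D->L'->B->R'->D->plug->D
Char 4 ('F'): step: R->5, L=3; F->plug->F->R->E->L->F->refl->B->L'->C->R'->B->plug->B
Char 5 ('G'): step: R->6, L=3; G->plug->A->R->B->L->D->refl->C->L'->F->R'->F->plug->F
Char 6 ('D'): step: R->7, L=3; D->plug->D->R->C->L->B->refl->F->L'->E->R'->E->plug->H
Char 7 ('C'): step: R->0, L->4 (L advanced); C->plug->C->R->B->L->A->refl->E->L'->D->R'->D->plug->D
Char 8 ('E'): step: R->1, L=4; E->plug->H->R->H->L->F->refl->B->L'->E->R'->G->plug->A
Char 9 ('C'): step: R->2, L=4; C->plug->C->R->A->L->C->refl->D->L'->F->R'->E->plug->H
Char 10 ('B'): step: R->3, L=4; B->plug->B->R->H->L->F->refl->B->L'->E->R'->D->plug->D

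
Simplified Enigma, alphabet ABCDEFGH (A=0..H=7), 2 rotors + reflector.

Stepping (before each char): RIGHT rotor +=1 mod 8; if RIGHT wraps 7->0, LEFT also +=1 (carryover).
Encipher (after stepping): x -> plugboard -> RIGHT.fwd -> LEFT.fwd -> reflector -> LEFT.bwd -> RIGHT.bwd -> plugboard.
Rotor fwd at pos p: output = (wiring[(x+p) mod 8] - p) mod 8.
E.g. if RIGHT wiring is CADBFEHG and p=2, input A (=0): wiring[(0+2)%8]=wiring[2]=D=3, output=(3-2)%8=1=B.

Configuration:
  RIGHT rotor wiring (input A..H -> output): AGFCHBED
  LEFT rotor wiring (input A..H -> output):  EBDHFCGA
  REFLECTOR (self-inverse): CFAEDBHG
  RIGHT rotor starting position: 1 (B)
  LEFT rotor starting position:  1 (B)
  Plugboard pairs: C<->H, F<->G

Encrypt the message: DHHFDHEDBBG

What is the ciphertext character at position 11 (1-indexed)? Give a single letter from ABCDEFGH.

Char 1 ('D'): step: R->2, L=1; D->plug->D->R->H->L->D->refl->E->L'->D->R'->A->plug->A
Char 2 ('H'): step: R->3, L=1; H->plug->C->R->G->L->H->refl->G->L'->C->R'->H->plug->C
Char 3 ('H'): step: R->4, L=1; H->plug->C->R->A->L->A->refl->C->L'->B->R'->G->plug->F
Char 4 ('F'): step: R->5, L=1; F->plug->G->R->F->L->F->refl->B->L'->E->R'->A->plug->A
Char 5 ('D'): step: R->6, L=1; D->plug->D->R->A->L->A->refl->C->L'->B->R'->G->plug->F
Char 6 ('H'): step: R->7, L=1; H->plug->C->R->H->L->D->refl->E->L'->D->R'->E->plug->E
Char 7 ('E'): step: R->0, L->2 (L advanced); E->plug->E->R->H->L->H->refl->G->L'->F->R'->C->plug->H
Char 8 ('D'): step: R->1, L=2; D->plug->D->R->G->L->C->refl->A->L'->D->R'->F->plug->G
Char 9 ('B'): step: R->2, L=2; B->plug->B->R->A->L->B->refl->F->L'->B->R'->F->plug->G
Char 10 ('B'): step: R->3, L=2; B->plug->B->R->E->L->E->refl->D->L'->C->R'->H->plug->C
Char 11 ('G'): step: R->4, L=2; G->plug->F->R->C->L->D->refl->E->L'->E->R'->E->plug->E

E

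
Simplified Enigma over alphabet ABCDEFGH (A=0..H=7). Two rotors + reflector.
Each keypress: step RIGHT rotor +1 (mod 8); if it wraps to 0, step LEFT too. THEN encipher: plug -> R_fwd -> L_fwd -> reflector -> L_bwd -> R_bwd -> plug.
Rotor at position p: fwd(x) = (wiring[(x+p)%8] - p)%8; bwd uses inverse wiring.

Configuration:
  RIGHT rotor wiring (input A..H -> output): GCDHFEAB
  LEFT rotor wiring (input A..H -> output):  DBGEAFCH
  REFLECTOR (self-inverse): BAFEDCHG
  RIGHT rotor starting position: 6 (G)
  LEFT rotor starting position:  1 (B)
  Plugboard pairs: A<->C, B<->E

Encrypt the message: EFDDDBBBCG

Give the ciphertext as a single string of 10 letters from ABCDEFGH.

Char 1 ('E'): step: R->7, L=1; E->plug->B->R->H->L->C->refl->F->L'->B->R'->H->plug->H
Char 2 ('F'): step: R->0, L->2 (L advanced); F->plug->F->R->E->L->A->refl->B->L'->G->R'->A->plug->C
Char 3 ('D'): step: R->1, L=2; D->plug->D->R->E->L->A->refl->B->L'->G->R'->C->plug->A
Char 4 ('D'): step: R->2, L=2; D->plug->D->R->C->L->G->refl->H->L'->H->R'->F->plug->F
Char 5 ('D'): step: R->3, L=2; D->plug->D->R->F->L->F->refl->C->L'->B->R'->C->plug->A
Char 6 ('B'): step: R->4, L=2; B->plug->E->R->C->L->G->refl->H->L'->H->R'->G->plug->G
Char 7 ('B'): step: R->5, L=2; B->plug->E->R->F->L->F->refl->C->L'->B->R'->D->plug->D
Char 8 ('B'): step: R->6, L=2; B->plug->E->R->F->L->F->refl->C->L'->B->R'->F->plug->F
Char 9 ('C'): step: R->7, L=2; C->plug->A->R->C->L->G->refl->H->L'->H->R'->B->plug->E
Char 10 ('G'): step: R->0, L->3 (L advanced); G->plug->G->R->A->L->B->refl->A->L'->F->R'->E->plug->B

Answer: HCAFAGDFEB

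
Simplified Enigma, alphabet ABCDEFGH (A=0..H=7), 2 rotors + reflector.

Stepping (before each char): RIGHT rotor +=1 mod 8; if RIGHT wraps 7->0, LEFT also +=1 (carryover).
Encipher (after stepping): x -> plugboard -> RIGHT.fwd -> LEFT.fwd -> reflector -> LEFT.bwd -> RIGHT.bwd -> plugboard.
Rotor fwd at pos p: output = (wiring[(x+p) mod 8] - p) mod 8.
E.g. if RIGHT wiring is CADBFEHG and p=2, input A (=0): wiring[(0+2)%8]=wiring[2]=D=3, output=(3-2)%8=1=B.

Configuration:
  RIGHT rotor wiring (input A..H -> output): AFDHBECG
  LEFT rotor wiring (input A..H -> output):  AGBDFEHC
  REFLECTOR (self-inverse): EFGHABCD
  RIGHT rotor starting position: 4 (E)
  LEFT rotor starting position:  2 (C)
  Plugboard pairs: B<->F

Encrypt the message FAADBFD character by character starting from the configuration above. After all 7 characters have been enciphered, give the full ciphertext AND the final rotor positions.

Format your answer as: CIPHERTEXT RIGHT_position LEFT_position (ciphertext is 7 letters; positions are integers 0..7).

Char 1 ('F'): step: R->5, L=2; F->plug->B->R->F->L->A->refl->E->L'->H->R'->A->plug->A
Char 2 ('A'): step: R->6, L=2; A->plug->A->R->E->L->F->refl->B->L'->B->R'->F->plug->B
Char 3 ('A'): step: R->7, L=2; A->plug->A->R->H->L->E->refl->A->L'->F->R'->G->plug->G
Char 4 ('D'): step: R->0, L->3 (L advanced); D->plug->D->R->H->L->G->refl->C->L'->B->R'->E->plug->E
Char 5 ('B'): step: R->1, L=3; B->plug->F->R->B->L->C->refl->G->L'->H->R'->H->plug->H
Char 6 ('F'): step: R->2, L=3; F->plug->B->R->F->L->F->refl->B->L'->C->R'->D->plug->D
Char 7 ('D'): step: R->3, L=3; D->plug->D->R->H->L->G->refl->C->L'->B->R'->C->plug->C
Final: ciphertext=ABGEHDC, RIGHT=3, LEFT=3

Answer: ABGEHDC 3 3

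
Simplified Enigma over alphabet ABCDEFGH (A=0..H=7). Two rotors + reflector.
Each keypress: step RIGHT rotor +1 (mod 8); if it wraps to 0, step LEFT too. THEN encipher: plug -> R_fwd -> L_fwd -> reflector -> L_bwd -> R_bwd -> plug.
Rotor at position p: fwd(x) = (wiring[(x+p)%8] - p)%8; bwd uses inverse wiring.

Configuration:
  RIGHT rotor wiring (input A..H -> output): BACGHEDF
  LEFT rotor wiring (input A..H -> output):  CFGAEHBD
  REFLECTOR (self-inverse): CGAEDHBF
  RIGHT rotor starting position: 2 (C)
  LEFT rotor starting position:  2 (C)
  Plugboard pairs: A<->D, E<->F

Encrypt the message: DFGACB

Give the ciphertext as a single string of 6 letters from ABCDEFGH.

Answer: BAEHGH

Derivation:
Char 1 ('D'): step: R->3, L=2; D->plug->A->R->D->L->F->refl->H->L'->E->R'->B->plug->B
Char 2 ('F'): step: R->4, L=2; F->plug->E->R->F->L->B->refl->G->L'->B->R'->D->plug->A
Char 3 ('G'): step: R->5, L=2; G->plug->G->R->B->L->G->refl->B->L'->F->R'->F->plug->E
Char 4 ('A'): step: R->6, L=2; A->plug->D->R->C->L->C->refl->A->L'->G->R'->H->plug->H
Char 5 ('C'): step: R->7, L=2; C->plug->C->R->B->L->G->refl->B->L'->F->R'->G->plug->G
Char 6 ('B'): step: R->0, L->3 (L advanced); B->plug->B->R->A->L->F->refl->H->L'->F->R'->H->plug->H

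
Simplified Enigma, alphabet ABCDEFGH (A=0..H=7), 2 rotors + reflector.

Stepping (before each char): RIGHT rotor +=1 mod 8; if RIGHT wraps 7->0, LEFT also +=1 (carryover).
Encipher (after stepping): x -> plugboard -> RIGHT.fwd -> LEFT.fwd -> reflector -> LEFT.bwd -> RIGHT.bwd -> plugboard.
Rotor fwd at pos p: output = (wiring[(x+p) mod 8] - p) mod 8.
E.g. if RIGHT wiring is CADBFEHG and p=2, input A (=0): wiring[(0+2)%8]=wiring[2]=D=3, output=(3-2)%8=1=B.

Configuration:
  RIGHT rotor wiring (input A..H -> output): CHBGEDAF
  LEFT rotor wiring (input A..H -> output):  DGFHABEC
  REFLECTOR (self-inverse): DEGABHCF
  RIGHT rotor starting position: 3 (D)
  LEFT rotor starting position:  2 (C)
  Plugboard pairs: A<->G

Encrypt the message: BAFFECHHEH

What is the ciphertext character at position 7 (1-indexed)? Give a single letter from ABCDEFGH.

Char 1 ('B'): step: R->4, L=2; B->plug->B->R->H->L->E->refl->B->L'->G->R'->E->plug->E
Char 2 ('A'): step: R->5, L=2; A->plug->G->R->B->L->F->refl->H->L'->D->R'->B->plug->B
Char 3 ('F'): step: R->6, L=2; F->plug->F->R->A->L->D->refl->A->L'->F->R'->H->plug->H
Char 4 ('F'): step: R->7, L=2; F->plug->F->R->F->L->A->refl->D->L'->A->R'->C->plug->C
Char 5 ('E'): step: R->0, L->3 (L advanced); E->plug->E->R->E->L->H->refl->F->L'->B->R'->C->plug->C
Char 6 ('C'): step: R->1, L=3; C->plug->C->R->F->L->A->refl->D->L'->G->R'->A->plug->G
Char 7 ('H'): step: R->2, L=3; H->plug->H->R->F->L->A->refl->D->L'->G->R'->E->plug->E

E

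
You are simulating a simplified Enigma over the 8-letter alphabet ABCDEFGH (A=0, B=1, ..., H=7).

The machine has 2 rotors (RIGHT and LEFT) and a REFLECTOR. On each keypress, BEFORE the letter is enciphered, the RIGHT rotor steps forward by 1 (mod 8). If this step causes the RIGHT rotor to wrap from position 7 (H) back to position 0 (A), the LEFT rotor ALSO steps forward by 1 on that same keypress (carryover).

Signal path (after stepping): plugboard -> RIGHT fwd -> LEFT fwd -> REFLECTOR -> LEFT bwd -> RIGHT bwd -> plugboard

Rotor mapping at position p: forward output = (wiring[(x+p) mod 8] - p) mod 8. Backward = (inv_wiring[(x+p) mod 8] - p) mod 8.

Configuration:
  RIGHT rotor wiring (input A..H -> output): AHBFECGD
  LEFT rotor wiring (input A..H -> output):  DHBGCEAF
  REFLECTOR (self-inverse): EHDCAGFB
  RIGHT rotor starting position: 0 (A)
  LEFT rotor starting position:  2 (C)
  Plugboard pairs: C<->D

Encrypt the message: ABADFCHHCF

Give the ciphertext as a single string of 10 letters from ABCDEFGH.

Answer: BHBHHDABHD

Derivation:
Char 1 ('A'): step: R->1, L=2; A->plug->A->R->G->L->B->refl->H->L'->A->R'->B->plug->B
Char 2 ('B'): step: R->2, L=2; B->plug->B->R->D->L->C->refl->D->L'->F->R'->H->plug->H
Char 3 ('A'): step: R->3, L=2; A->plug->A->R->C->L->A->refl->E->L'->B->R'->B->plug->B
Char 4 ('D'): step: R->4, L=2; D->plug->C->R->C->L->A->refl->E->L'->B->R'->H->plug->H
Char 5 ('F'): step: R->5, L=2; F->plug->F->R->E->L->G->refl->F->L'->H->R'->H->plug->H
Char 6 ('C'): step: R->6, L=2; C->plug->D->R->B->L->E->refl->A->L'->C->R'->C->plug->D
Char 7 ('H'): step: R->7, L=2; H->plug->H->R->H->L->F->refl->G->L'->E->R'->A->plug->A
Char 8 ('H'): step: R->0, L->3 (L advanced); H->plug->H->R->D->L->F->refl->G->L'->H->R'->B->plug->B
Char 9 ('C'): step: R->1, L=3; C->plug->D->R->D->L->F->refl->G->L'->H->R'->H->plug->H
Char 10 ('F'): step: R->2, L=3; F->plug->F->R->B->L->H->refl->B->L'->C->R'->C->plug->D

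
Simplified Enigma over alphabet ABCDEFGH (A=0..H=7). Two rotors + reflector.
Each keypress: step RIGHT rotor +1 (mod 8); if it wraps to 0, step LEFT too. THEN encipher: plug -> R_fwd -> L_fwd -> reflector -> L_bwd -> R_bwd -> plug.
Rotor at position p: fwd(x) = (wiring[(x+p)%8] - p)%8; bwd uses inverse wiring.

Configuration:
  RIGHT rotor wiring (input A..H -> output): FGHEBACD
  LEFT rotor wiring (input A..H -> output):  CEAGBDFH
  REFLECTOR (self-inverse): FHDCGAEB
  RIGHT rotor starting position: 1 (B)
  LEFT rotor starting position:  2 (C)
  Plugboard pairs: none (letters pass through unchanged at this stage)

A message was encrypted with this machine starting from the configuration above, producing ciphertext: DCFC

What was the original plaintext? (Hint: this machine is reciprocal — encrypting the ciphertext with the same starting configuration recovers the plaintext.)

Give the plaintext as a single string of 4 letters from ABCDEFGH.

Char 1 ('D'): step: R->2, L=2; D->plug->D->R->G->L->A->refl->F->L'->F->R'->A->plug->A
Char 2 ('C'): step: R->3, L=2; C->plug->C->R->F->L->F->refl->A->L'->G->R'->B->plug->B
Char 3 ('F'): step: R->4, L=2; F->plug->F->R->C->L->H->refl->B->L'->D->R'->G->plug->G
Char 4 ('C'): step: R->5, L=2; C->plug->C->R->G->L->A->refl->F->L'->F->R'->B->plug->B

Answer: ABGB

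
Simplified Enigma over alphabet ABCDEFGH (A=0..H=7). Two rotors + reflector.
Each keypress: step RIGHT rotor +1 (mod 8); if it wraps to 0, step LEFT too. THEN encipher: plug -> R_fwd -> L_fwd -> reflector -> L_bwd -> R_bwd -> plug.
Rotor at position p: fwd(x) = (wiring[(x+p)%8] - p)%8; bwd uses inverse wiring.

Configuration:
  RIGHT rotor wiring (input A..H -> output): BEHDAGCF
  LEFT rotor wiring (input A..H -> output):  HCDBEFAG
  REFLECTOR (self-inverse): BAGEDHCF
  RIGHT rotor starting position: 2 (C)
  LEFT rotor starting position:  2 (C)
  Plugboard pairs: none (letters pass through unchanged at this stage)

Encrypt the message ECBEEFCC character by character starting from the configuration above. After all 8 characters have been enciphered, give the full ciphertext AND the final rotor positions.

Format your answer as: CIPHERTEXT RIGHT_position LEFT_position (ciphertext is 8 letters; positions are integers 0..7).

Char 1 ('E'): step: R->3, L=2; E->plug->E->R->C->L->C->refl->G->L'->E->R'->H->plug->H
Char 2 ('C'): step: R->4, L=2; C->plug->C->R->G->L->F->refl->H->L'->B->R'->D->plug->D
Char 3 ('B'): step: R->5, L=2; B->plug->B->R->F->L->E->refl->D->L'->D->R'->H->plug->H
Char 4 ('E'): step: R->6, L=2; E->plug->E->R->B->L->H->refl->F->L'->G->R'->D->plug->D
Char 5 ('E'): step: R->7, L=2; E->plug->E->R->E->L->G->refl->C->L'->C->R'->B->plug->B
Char 6 ('F'): step: R->0, L->3 (L advanced); F->plug->F->R->G->L->H->refl->F->L'->D->R'->D->plug->D
Char 7 ('C'): step: R->1, L=3; C->plug->C->R->C->L->C->refl->G->L'->A->R'->H->plug->H
Char 8 ('C'): step: R->2, L=3; C->plug->C->R->G->L->H->refl->F->L'->D->R'->F->plug->F
Final: ciphertext=HDHDBDHF, RIGHT=2, LEFT=3

Answer: HDHDBDHF 2 3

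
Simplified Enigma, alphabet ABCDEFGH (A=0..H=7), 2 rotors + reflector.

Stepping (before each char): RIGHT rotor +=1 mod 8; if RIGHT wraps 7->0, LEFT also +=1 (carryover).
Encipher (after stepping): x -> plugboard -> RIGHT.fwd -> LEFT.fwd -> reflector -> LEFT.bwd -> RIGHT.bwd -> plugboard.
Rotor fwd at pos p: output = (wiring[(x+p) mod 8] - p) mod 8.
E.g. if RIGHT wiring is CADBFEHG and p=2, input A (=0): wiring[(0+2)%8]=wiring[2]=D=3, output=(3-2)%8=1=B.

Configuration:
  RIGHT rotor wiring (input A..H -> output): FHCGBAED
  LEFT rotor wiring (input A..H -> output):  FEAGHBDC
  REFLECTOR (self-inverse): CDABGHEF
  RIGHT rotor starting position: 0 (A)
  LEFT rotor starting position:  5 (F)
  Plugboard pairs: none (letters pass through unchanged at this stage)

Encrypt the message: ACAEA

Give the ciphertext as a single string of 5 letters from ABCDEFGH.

Char 1 ('A'): step: R->1, L=5; A->plug->A->R->G->L->B->refl->D->L'->F->R'->C->plug->C
Char 2 ('C'): step: R->2, L=5; C->plug->C->R->H->L->C->refl->A->L'->D->R'->G->plug->G
Char 3 ('A'): step: R->3, L=5; A->plug->A->R->D->L->A->refl->C->L'->H->R'->H->plug->H
Char 4 ('E'): step: R->4, L=5; E->plug->E->R->B->L->G->refl->E->L'->A->R'->C->plug->C
Char 5 ('A'): step: R->5, L=5; A->plug->A->R->D->L->A->refl->C->L'->H->R'->B->plug->B

Answer: CGHCB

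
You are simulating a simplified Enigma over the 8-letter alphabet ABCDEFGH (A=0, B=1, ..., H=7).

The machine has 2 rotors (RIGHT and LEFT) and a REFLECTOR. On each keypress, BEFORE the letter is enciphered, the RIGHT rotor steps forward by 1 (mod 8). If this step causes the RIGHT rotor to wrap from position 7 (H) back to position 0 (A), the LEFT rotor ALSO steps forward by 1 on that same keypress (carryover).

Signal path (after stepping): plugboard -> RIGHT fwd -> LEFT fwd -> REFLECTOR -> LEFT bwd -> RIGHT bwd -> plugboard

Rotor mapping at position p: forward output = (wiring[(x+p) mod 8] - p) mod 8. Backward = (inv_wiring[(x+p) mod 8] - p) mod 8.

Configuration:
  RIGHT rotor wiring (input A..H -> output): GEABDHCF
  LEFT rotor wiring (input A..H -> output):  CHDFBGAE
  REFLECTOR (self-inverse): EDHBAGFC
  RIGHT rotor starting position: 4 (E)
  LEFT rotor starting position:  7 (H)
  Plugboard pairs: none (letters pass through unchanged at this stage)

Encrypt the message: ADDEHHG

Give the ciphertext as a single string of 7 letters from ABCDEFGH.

Char 1 ('A'): step: R->5, L=7; A->plug->A->R->C->L->A->refl->E->L'->D->R'->F->plug->F
Char 2 ('D'): step: R->6, L=7; D->plug->D->R->G->L->H->refl->C->L'->F->R'->G->plug->G
Char 3 ('D'): step: R->7, L=7; D->plug->D->R->B->L->D->refl->B->L'->H->R'->B->plug->B
Char 4 ('E'): step: R->0, L->0 (L advanced); E->plug->E->R->D->L->F->refl->G->L'->F->R'->H->plug->H
Char 5 ('H'): step: R->1, L=0; H->plug->H->R->F->L->G->refl->F->L'->D->R'->A->plug->A
Char 6 ('H'): step: R->2, L=0; H->plug->H->R->C->L->D->refl->B->L'->E->R'->G->plug->G
Char 7 ('G'): step: R->3, L=0; G->plug->G->R->B->L->H->refl->C->L'->A->R'->B->plug->B

Answer: FGBHAGB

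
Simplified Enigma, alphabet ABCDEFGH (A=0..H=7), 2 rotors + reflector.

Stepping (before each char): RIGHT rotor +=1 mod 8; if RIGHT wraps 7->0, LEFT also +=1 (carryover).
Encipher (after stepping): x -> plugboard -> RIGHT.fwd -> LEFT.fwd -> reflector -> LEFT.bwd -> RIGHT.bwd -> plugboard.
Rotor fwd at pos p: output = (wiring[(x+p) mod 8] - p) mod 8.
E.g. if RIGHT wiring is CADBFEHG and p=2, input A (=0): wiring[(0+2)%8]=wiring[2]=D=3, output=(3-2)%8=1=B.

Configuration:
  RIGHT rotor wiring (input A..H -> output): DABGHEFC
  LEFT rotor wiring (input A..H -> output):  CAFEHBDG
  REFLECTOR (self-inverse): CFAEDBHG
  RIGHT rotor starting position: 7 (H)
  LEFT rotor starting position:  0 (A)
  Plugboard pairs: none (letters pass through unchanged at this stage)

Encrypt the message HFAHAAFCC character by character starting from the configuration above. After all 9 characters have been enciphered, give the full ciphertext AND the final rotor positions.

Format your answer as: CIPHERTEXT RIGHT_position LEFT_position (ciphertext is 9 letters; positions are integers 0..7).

Char 1 ('H'): step: R->0, L->1 (L advanced); H->plug->H->R->C->L->D->refl->E->L'->B->R'->C->plug->C
Char 2 ('F'): step: R->1, L=1; F->plug->F->R->E->L->A->refl->C->L'->F->R'->C->plug->C
Char 3 ('A'): step: R->2, L=1; A->plug->A->R->H->L->B->refl->F->L'->G->R'->H->plug->H
Char 4 ('H'): step: R->3, L=1; H->plug->H->R->G->L->F->refl->B->L'->H->R'->E->plug->E
Char 5 ('A'): step: R->4, L=1; A->plug->A->R->D->L->G->refl->H->L'->A->R'->B->plug->B
Char 6 ('A'): step: R->5, L=1; A->plug->A->R->H->L->B->refl->F->L'->G->R'->D->plug->D
Char 7 ('F'): step: R->6, L=1; F->plug->F->R->A->L->H->refl->G->L'->D->R'->E->plug->E
Char 8 ('C'): step: R->7, L=1; C->plug->C->R->B->L->E->refl->D->L'->C->R'->D->plug->D
Char 9 ('C'): step: R->0, L->2 (L advanced); C->plug->C->R->B->L->C->refl->A->L'->G->R'->D->plug->D
Final: ciphertext=CCHEBDEDD, RIGHT=0, LEFT=2

Answer: CCHEBDEDD 0 2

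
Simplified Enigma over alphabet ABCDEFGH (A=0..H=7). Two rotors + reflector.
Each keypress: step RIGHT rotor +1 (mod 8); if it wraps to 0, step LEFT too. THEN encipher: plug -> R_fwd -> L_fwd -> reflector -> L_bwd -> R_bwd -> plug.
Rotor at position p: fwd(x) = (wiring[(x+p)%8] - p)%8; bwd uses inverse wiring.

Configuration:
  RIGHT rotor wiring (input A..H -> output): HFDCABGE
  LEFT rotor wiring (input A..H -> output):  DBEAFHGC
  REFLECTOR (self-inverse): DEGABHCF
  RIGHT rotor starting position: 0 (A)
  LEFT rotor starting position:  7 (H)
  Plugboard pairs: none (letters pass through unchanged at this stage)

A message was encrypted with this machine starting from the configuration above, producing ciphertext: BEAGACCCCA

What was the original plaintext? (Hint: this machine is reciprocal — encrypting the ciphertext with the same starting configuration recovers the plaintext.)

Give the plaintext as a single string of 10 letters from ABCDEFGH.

Answer: FADEBFBEBF

Derivation:
Char 1 ('B'): step: R->1, L=7; B->plug->B->R->C->L->C->refl->G->L'->F->R'->F->plug->F
Char 2 ('E'): step: R->2, L=7; E->plug->E->R->E->L->B->refl->E->L'->B->R'->A->plug->A
Char 3 ('A'): step: R->3, L=7; A->plug->A->R->H->L->H->refl->F->L'->D->R'->D->plug->D
Char 4 ('G'): step: R->4, L=7; G->plug->G->R->H->L->H->refl->F->L'->D->R'->E->plug->E
Char 5 ('A'): step: R->5, L=7; A->plug->A->R->E->L->B->refl->E->L'->B->R'->B->plug->B
Char 6 ('C'): step: R->6, L=7; C->plug->C->R->B->L->E->refl->B->L'->E->R'->F->plug->F
Char 7 ('C'): step: R->7, L=7; C->plug->C->R->G->L->A->refl->D->L'->A->R'->B->plug->B
Char 8 ('C'): step: R->0, L->0 (L advanced); C->plug->C->R->D->L->A->refl->D->L'->A->R'->E->plug->E
Char 9 ('C'): step: R->1, L=0; C->plug->C->R->B->L->B->refl->E->L'->C->R'->B->plug->B
Char 10 ('A'): step: R->2, L=0; A->plug->A->R->B->L->B->refl->E->L'->C->R'->F->plug->F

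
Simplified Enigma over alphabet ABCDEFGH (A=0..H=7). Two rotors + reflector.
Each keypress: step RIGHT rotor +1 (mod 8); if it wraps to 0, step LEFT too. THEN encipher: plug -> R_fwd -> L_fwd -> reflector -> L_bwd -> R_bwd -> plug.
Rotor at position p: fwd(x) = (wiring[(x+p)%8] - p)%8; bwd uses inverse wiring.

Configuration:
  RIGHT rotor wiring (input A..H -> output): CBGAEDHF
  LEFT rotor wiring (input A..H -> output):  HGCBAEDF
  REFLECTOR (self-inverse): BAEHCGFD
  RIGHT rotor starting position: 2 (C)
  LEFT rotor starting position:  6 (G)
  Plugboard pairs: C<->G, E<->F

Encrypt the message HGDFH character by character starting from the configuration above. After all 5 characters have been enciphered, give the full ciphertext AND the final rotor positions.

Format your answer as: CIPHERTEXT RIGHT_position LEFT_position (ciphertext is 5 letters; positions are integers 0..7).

Answer: FCEBD 7 6

Derivation:
Char 1 ('H'): step: R->3, L=6; H->plug->H->R->D->L->A->refl->B->L'->C->R'->E->plug->F
Char 2 ('G'): step: R->4, L=6; G->plug->C->R->D->L->A->refl->B->L'->C->R'->G->plug->C
Char 3 ('D'): step: R->5, L=6; D->plug->D->R->F->L->D->refl->H->L'->B->R'->F->plug->E
Char 4 ('F'): step: R->6, L=6; F->plug->E->R->A->L->F->refl->G->L'->H->R'->B->plug->B
Char 5 ('H'): step: R->7, L=6; H->plug->H->R->A->L->F->refl->G->L'->H->R'->D->plug->D
Final: ciphertext=FCEBD, RIGHT=7, LEFT=6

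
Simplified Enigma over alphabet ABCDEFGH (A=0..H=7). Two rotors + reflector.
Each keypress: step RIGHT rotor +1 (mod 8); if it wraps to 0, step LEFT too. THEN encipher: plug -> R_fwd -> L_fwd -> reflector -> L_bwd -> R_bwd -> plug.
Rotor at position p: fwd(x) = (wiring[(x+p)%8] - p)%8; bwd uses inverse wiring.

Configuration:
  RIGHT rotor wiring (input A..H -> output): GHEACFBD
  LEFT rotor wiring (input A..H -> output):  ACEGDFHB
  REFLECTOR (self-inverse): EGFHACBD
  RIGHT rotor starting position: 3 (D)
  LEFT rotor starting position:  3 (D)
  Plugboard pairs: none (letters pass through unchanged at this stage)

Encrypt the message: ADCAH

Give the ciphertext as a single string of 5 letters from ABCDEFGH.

Answer: GGEBB

Derivation:
Char 1 ('A'): step: R->4, L=3; A->plug->A->R->G->L->H->refl->D->L'->A->R'->G->plug->G
Char 2 ('D'): step: R->5, L=3; D->plug->D->R->B->L->A->refl->E->L'->D->R'->G->plug->G
Char 3 ('C'): step: R->6, L=3; C->plug->C->R->A->L->D->refl->H->L'->G->R'->E->plug->E
Char 4 ('A'): step: R->7, L=3; A->plug->A->R->E->L->G->refl->B->L'->H->R'->B->plug->B
Char 5 ('H'): step: R->0, L->4 (L advanced); H->plug->H->R->D->L->F->refl->C->L'->H->R'->B->plug->B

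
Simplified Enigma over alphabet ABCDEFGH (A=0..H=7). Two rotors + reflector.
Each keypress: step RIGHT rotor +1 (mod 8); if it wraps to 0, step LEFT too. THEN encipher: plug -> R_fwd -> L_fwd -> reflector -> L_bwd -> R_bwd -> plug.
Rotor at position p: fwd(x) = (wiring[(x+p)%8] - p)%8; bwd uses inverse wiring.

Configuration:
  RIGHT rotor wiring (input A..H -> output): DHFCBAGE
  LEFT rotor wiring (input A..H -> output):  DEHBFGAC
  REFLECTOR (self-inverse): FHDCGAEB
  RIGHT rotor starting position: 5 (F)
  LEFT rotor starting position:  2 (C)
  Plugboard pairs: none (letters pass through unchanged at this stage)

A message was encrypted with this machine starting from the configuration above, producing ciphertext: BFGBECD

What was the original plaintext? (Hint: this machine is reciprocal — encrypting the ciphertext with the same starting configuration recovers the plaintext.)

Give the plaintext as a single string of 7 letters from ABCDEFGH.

Char 1 ('B'): step: R->6, L=2; B->plug->B->R->G->L->B->refl->H->L'->B->R'->D->plug->D
Char 2 ('F'): step: R->7, L=2; F->plug->F->R->C->L->D->refl->C->L'->H->R'->H->plug->H
Char 3 ('G'): step: R->0, L->3 (L advanced); G->plug->G->R->G->L->B->refl->H->L'->E->R'->H->plug->H
Char 4 ('B'): step: R->1, L=3; B->plug->B->R->E->L->H->refl->B->L'->G->R'->A->plug->A
Char 5 ('E'): step: R->2, L=3; E->plug->E->R->E->L->H->refl->B->L'->G->R'->D->plug->D
Char 6 ('C'): step: R->3, L=3; C->plug->C->R->F->L->A->refl->F->L'->D->R'->D->plug->D
Char 7 ('D'): step: R->4, L=3; D->plug->D->R->A->L->G->refl->E->L'->H->R'->E->plug->E

Answer: DHHADDE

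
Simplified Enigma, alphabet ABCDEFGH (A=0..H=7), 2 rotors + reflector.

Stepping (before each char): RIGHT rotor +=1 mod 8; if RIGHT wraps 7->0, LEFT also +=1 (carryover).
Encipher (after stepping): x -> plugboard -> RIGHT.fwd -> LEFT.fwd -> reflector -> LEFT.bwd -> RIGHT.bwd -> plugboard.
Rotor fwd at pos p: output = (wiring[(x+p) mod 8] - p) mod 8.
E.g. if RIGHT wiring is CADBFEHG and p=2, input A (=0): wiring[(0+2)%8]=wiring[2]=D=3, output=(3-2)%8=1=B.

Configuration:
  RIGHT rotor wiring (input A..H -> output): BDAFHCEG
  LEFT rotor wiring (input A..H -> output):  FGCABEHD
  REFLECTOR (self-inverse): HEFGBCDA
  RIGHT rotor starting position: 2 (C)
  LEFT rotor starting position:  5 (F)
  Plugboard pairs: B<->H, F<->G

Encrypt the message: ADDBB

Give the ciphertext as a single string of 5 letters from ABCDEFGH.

Answer: GHHGD

Derivation:
Char 1 ('A'): step: R->3, L=5; A->plug->A->R->C->L->G->refl->D->L'->G->R'->F->plug->G
Char 2 ('D'): step: R->4, L=5; D->plug->D->R->C->L->G->refl->D->L'->G->R'->B->plug->H
Char 3 ('D'): step: R->5, L=5; D->plug->D->R->E->L->B->refl->E->L'->H->R'->B->plug->H
Char 4 ('B'): step: R->6, L=5; B->plug->H->R->E->L->B->refl->E->L'->H->R'->F->plug->G
Char 5 ('B'): step: R->7, L=5; B->plug->H->R->F->L->F->refl->C->L'->B->R'->D->plug->D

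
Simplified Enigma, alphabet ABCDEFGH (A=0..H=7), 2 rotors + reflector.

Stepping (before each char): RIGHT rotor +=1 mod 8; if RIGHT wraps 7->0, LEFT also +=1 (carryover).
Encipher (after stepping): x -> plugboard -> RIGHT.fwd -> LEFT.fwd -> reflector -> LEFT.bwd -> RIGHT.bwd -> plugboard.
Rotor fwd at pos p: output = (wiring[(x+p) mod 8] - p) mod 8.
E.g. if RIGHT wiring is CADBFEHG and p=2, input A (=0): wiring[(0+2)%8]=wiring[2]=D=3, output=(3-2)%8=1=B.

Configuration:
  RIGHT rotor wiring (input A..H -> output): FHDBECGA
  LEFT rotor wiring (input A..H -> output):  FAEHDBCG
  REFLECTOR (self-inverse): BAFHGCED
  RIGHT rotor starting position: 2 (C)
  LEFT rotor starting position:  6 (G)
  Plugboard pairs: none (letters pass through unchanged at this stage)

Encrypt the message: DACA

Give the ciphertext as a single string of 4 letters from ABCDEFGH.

Char 1 ('D'): step: R->3, L=6; D->plug->D->R->D->L->C->refl->F->L'->G->R'->A->plug->A
Char 2 ('A'): step: R->4, L=6; A->plug->A->R->A->L->E->refl->G->L'->E->R'->D->plug->D
Char 3 ('C'): step: R->5, L=6; C->plug->C->R->D->L->C->refl->F->L'->G->R'->F->plug->F
Char 4 ('A'): step: R->6, L=6; A->plug->A->R->A->L->E->refl->G->L'->E->R'->H->plug->H

Answer: ADFH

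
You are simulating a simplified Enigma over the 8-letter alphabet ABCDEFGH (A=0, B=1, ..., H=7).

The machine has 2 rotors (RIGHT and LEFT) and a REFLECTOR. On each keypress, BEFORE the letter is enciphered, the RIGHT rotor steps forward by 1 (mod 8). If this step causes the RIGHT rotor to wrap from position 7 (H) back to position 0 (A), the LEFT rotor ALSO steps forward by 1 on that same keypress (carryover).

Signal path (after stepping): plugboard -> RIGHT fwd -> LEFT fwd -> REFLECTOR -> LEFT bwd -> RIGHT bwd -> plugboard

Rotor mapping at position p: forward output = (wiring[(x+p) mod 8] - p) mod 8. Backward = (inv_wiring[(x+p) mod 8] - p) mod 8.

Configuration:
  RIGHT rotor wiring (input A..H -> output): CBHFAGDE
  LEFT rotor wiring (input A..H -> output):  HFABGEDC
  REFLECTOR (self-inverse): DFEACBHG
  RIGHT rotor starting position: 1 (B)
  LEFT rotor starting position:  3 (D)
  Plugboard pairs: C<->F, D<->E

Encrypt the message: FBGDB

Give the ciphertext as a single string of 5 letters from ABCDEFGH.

Char 1 ('F'): step: R->2, L=3; F->plug->C->R->G->L->C->refl->E->L'->F->R'->A->plug->A
Char 2 ('B'): step: R->3, L=3; B->plug->B->R->F->L->E->refl->C->L'->G->R'->G->plug->G
Char 3 ('G'): step: R->4, L=3; G->plug->G->R->D->L->A->refl->D->L'->B->R'->H->plug->H
Char 4 ('D'): step: R->5, L=3; D->plug->E->R->E->L->H->refl->G->L'->A->R'->G->plug->G
Char 5 ('B'): step: R->6, L=3; B->plug->B->R->G->L->C->refl->E->L'->F->R'->A->plug->A

Answer: AGHGA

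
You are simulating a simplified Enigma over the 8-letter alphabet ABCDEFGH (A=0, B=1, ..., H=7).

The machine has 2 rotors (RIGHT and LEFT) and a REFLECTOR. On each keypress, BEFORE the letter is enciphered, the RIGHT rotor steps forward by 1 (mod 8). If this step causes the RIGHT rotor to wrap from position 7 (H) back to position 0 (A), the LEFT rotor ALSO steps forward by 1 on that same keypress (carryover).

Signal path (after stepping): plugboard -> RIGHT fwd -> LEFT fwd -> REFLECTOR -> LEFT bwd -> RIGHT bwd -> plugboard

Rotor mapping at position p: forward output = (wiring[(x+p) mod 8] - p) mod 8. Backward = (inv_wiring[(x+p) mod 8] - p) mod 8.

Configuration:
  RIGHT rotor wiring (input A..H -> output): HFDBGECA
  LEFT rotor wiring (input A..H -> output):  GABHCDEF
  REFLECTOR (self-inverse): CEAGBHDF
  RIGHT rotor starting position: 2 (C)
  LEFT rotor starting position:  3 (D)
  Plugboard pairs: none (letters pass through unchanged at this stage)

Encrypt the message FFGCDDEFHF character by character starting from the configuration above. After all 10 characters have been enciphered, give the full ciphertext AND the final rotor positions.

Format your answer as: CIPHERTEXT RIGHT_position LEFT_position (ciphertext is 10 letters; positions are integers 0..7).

Char 1 ('F'): step: R->3, L=3; F->plug->F->R->E->L->C->refl->A->L'->C->R'->G->plug->G
Char 2 ('F'): step: R->4, L=3; F->plug->F->R->B->L->H->refl->F->L'->G->R'->C->plug->C
Char 3 ('G'): step: R->5, L=3; G->plug->G->R->E->L->C->refl->A->L'->C->R'->D->plug->D
Char 4 ('C'): step: R->6, L=3; C->plug->C->R->B->L->H->refl->F->L'->G->R'->H->plug->H
Char 5 ('D'): step: R->7, L=3; D->plug->D->R->E->L->C->refl->A->L'->C->R'->E->plug->E
Char 6 ('D'): step: R->0, L->4 (L advanced); D->plug->D->R->B->L->H->refl->F->L'->G->R'->E->plug->E
Char 7 ('E'): step: R->1, L=4; E->plug->E->R->D->L->B->refl->E->L'->F->R'->D->plug->D
Char 8 ('F'): step: R->2, L=4; F->plug->F->R->G->L->F->refl->H->L'->B->R'->A->plug->A
Char 9 ('H'): step: R->3, L=4; H->plug->H->R->A->L->G->refl->D->L'->H->R'->D->plug->D
Char 10 ('F'): step: R->4, L=4; F->plug->F->R->B->L->H->refl->F->L'->G->R'->C->plug->C
Final: ciphertext=GCDHEEDADC, RIGHT=4, LEFT=4

Answer: GCDHEEDADC 4 4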